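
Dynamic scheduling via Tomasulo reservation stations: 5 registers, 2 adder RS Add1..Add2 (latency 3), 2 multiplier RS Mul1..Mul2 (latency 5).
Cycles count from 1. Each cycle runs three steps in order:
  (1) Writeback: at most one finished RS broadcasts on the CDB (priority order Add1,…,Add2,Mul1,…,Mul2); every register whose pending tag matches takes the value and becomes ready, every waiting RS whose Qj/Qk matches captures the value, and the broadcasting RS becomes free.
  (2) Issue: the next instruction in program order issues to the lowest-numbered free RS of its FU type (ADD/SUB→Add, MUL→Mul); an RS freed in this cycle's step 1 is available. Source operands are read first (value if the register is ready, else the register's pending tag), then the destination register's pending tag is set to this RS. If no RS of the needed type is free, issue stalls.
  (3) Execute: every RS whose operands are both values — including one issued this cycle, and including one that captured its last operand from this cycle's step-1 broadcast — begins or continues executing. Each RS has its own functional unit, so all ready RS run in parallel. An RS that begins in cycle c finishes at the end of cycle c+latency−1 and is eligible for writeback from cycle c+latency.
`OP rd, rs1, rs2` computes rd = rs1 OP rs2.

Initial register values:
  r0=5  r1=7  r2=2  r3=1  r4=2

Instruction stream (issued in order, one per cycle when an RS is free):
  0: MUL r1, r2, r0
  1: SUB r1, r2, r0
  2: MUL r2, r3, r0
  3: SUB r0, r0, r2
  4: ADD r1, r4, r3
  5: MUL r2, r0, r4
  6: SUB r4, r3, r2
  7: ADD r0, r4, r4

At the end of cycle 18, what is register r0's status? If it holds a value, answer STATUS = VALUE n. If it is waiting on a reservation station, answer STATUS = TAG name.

STATUS = TAG Add2

cycle 1: issue MUL r1<-Mul1 // r0:5,r1:Mul1,r2:2,r3:1,r4:2
cycle 2: issue SUB r1<-Add1 // r0:5,r1:Add1,r2:2,r3:1,r4:2
cycle 3: issue MUL r2<-Mul2 // r0:5,r1:Add1,r2:Mul2,r3:1,r4:2
cycle 4: issue SUB r0<-Add2 // r0:Add2,r1:Add1,r2:Mul2,r3:1,r4:2
cycle 5: CDB Add1=-3; issue ADD r1<-Add1 // r0:Add2,r1:Add1,r2:Mul2,r3:1,r4:2
cycle 6: CDB Mul1=10; issue MUL r2<-Mul1 // r0:Add2,r1:Add1,r2:Mul1,r3:1,r4:2
cycle 7: stall // r0:Add2,r1:Add1,r2:Mul1,r3:1,r4:2
cycle 8: CDB Add1=3; issue SUB r4<-Add1 // r0:Add2,r1:3,r2:Mul1,r3:1,r4:Add1
cycle 9: CDB Mul2=5; stall // r0:Add2,r1:3,r2:Mul1,r3:1,r4:Add1
cycle 10: stall // r0:Add2,r1:3,r2:Mul1,r3:1,r4:Add1
cycle 11: stall // r0:Add2,r1:3,r2:Mul1,r3:1,r4:Add1
cycle 12: CDB Add2=0; issue ADD r0<-Add2 // r0:Add2,r1:3,r2:Mul1,r3:1,r4:Add1
cycle 13: - // r0:Add2,r1:3,r2:Mul1,r3:1,r4:Add1
cycle 14: - // r0:Add2,r1:3,r2:Mul1,r3:1,r4:Add1
cycle 15: - // r0:Add2,r1:3,r2:Mul1,r3:1,r4:Add1
cycle 16: - // r0:Add2,r1:3,r2:Mul1,r3:1,r4:Add1
cycle 17: CDB Mul1=0 // r0:Add2,r1:3,r2:0,r3:1,r4:Add1
cycle 18: - // r0:Add2,r1:3,r2:0,r3:1,r4:Add1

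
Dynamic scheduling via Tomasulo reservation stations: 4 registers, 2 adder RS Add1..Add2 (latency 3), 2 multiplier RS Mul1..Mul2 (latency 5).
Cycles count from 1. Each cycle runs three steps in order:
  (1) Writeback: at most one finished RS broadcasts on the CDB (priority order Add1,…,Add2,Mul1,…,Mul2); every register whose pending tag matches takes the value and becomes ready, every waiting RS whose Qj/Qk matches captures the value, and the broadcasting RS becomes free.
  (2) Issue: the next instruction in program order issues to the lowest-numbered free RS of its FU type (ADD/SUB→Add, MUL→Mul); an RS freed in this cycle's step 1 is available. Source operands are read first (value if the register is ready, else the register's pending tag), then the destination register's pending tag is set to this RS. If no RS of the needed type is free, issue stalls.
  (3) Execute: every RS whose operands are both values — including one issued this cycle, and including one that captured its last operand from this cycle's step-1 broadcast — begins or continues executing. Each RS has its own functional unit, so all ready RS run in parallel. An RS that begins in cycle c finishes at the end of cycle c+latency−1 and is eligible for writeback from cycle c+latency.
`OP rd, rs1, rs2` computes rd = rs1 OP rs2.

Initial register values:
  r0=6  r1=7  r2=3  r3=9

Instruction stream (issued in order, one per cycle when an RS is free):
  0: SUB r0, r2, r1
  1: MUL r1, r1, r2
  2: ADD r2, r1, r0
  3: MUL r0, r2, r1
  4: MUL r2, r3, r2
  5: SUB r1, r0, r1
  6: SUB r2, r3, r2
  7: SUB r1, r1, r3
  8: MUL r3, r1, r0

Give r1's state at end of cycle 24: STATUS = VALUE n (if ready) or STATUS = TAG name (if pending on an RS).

STATUS = VALUE 327

cycle 1: issue SUB r0<-Add1 // r0:Add1,r1:7,r2:3,r3:9
cycle 2: issue MUL r1<-Mul1 // r0:Add1,r1:Mul1,r2:3,r3:9
cycle 3: issue ADD r2<-Add2 // r0:Add1,r1:Mul1,r2:Add2,r3:9
cycle 4: CDB Add1=-4; issue MUL r0<-Mul2 // r0:Mul2,r1:Mul1,r2:Add2,r3:9
cycle 5: stall // r0:Mul2,r1:Mul1,r2:Add2,r3:9
cycle 6: stall // r0:Mul2,r1:Mul1,r2:Add2,r3:9
cycle 7: CDB Mul1=21; issue MUL r2<-Mul1 // r0:Mul2,r1:21,r2:Mul1,r3:9
cycle 8: issue SUB r1<-Add1 // r0:Mul2,r1:Add1,r2:Mul1,r3:9
cycle 9: stall // r0:Mul2,r1:Add1,r2:Mul1,r3:9
cycle 10: CDB Add2=17; issue SUB r2<-Add2 // r0:Mul2,r1:Add1,r2:Add2,r3:9
cycle 11: stall // r0:Mul2,r1:Add1,r2:Add2,r3:9
cycle 12: stall // r0:Mul2,r1:Add1,r2:Add2,r3:9
cycle 13: stall // r0:Mul2,r1:Add1,r2:Add2,r3:9
cycle 14: stall // r0:Mul2,r1:Add1,r2:Add2,r3:9
cycle 15: CDB Mul1=153; stall // r0:Mul2,r1:Add1,r2:Add2,r3:9
cycle 16: CDB Mul2=357; stall // r0:357,r1:Add1,r2:Add2,r3:9
cycle 17: stall // r0:357,r1:Add1,r2:Add2,r3:9
cycle 18: CDB Add2=-144; issue SUB r1<-Add2 // r0:357,r1:Add2,r2:-144,r3:9
cycle 19: CDB Add1=336; issue MUL r3<-Mul1 // r0:357,r1:Add2,r2:-144,r3:Mul1
cycle 20: - // r0:357,r1:Add2,r2:-144,r3:Mul1
cycle 21: - // r0:357,r1:Add2,r2:-144,r3:Mul1
cycle 22: CDB Add2=327 // r0:357,r1:327,r2:-144,r3:Mul1
cycle 23: - // r0:357,r1:327,r2:-144,r3:Mul1
cycle 24: - // r0:357,r1:327,r2:-144,r3:Mul1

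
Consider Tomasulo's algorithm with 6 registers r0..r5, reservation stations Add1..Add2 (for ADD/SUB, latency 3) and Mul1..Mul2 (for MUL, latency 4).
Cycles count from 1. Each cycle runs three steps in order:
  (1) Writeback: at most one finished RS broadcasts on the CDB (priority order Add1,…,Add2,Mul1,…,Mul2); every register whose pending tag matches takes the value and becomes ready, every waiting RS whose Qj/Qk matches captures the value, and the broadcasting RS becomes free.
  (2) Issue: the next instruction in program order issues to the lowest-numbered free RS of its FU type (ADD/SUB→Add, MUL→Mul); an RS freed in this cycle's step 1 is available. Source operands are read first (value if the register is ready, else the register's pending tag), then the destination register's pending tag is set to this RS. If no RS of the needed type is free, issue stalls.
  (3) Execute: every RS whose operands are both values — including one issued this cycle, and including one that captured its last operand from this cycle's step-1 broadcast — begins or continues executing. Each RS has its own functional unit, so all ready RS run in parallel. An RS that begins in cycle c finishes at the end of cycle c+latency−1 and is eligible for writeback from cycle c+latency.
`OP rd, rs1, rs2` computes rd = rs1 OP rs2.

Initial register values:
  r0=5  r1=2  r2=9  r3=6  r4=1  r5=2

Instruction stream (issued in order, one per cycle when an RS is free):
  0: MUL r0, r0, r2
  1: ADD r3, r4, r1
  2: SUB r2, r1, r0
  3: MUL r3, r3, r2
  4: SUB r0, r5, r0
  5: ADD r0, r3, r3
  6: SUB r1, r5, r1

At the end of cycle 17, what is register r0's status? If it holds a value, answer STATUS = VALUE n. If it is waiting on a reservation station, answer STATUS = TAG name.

STATUS = VALUE -258

  c1: issue MUL r0<-Mul1  regs: r0:Mul1,r1:2,r2:9,r3:6,r4:1,r5:2
  c2: issue ADD r3<-Add1  regs: r0:Mul1,r1:2,r2:9,r3:Add1,r4:1,r5:2
  c3: issue SUB r2<-Add2  regs: r0:Mul1,r1:2,r2:Add2,r3:Add1,r4:1,r5:2
  c4: issue MUL r3<-Mul2  regs: r0:Mul1,r1:2,r2:Add2,r3:Mul2,r4:1,r5:2
  c5: CDB Add1=3; issue SUB r0<-Add1  regs: r0:Add1,r1:2,r2:Add2,r3:Mul2,r4:1,r5:2
  c6: CDB Mul1=45; stall  regs: r0:Add1,r1:2,r2:Add2,r3:Mul2,r4:1,r5:2
  c7: stall  regs: r0:Add1,r1:2,r2:Add2,r3:Mul2,r4:1,r5:2
  c8: stall  regs: r0:Add1,r1:2,r2:Add2,r3:Mul2,r4:1,r5:2
  c9: CDB Add1=-43; issue ADD r0<-Add1  regs: r0:Add1,r1:2,r2:Add2,r3:Mul2,r4:1,r5:2
  c10: CDB Add2=-43; issue SUB r1<-Add2  regs: r0:Add1,r1:Add2,r2:-43,r3:Mul2,r4:1,r5:2
  c11: -  regs: r0:Add1,r1:Add2,r2:-43,r3:Mul2,r4:1,r5:2
  c12: -  regs: r0:Add1,r1:Add2,r2:-43,r3:Mul2,r4:1,r5:2
  c13: CDB Add2=0  regs: r0:Add1,r1:0,r2:-43,r3:Mul2,r4:1,r5:2
  c14: CDB Mul2=-129  regs: r0:Add1,r1:0,r2:-43,r3:-129,r4:1,r5:2
  c15: -  regs: r0:Add1,r1:0,r2:-43,r3:-129,r4:1,r5:2
  c16: -  regs: r0:Add1,r1:0,r2:-43,r3:-129,r4:1,r5:2
  c17: CDB Add1=-258  regs: r0:-258,r1:0,r2:-43,r3:-129,r4:1,r5:2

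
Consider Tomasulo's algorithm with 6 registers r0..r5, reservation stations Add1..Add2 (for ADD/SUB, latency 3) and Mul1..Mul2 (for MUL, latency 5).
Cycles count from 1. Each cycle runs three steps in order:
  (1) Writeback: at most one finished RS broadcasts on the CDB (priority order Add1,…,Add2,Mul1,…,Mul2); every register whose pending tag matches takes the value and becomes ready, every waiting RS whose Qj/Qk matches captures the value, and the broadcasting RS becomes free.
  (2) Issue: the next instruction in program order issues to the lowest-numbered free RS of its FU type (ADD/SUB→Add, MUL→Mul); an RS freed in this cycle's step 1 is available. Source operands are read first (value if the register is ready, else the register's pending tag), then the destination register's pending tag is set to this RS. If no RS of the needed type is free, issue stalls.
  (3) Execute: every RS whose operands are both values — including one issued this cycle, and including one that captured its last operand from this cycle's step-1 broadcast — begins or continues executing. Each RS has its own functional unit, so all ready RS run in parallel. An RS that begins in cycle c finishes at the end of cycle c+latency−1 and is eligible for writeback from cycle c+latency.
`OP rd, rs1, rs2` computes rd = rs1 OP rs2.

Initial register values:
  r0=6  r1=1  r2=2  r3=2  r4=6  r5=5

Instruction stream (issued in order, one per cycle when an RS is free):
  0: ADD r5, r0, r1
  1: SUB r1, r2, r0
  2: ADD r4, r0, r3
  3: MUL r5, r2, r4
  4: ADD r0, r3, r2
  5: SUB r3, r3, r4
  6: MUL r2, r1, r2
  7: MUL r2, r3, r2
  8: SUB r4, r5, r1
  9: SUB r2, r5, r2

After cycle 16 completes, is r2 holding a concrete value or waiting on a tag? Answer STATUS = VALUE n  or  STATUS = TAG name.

STATUS = TAG Add2

c1: issue ADD r5<-Add1 | r0:6,r1:1,r2:2,r3:2,r4:6,r5:Add1
c2: issue SUB r1<-Add2 | r0:6,r1:Add2,r2:2,r3:2,r4:6,r5:Add1
c3: stall | r0:6,r1:Add2,r2:2,r3:2,r4:6,r5:Add1
c4: CDB Add1=7; issue ADD r4<-Add1 | r0:6,r1:Add2,r2:2,r3:2,r4:Add1,r5:7
c5: CDB Add2=-4; issue MUL r5<-Mul1 | r0:6,r1:-4,r2:2,r3:2,r4:Add1,r5:Mul1
c6: issue ADD r0<-Add2 | r0:Add2,r1:-4,r2:2,r3:2,r4:Add1,r5:Mul1
c7: CDB Add1=8; issue SUB r3<-Add1 | r0:Add2,r1:-4,r2:2,r3:Add1,r4:8,r5:Mul1
c8: issue MUL r2<-Mul2 | r0:Add2,r1:-4,r2:Mul2,r3:Add1,r4:8,r5:Mul1
c9: CDB Add2=4; stall | r0:4,r1:-4,r2:Mul2,r3:Add1,r4:8,r5:Mul1
c10: CDB Add1=-6; stall | r0:4,r1:-4,r2:Mul2,r3:-6,r4:8,r5:Mul1
c11: stall | r0:4,r1:-4,r2:Mul2,r3:-6,r4:8,r5:Mul1
c12: CDB Mul1=16; issue MUL r2<-Mul1 | r0:4,r1:-4,r2:Mul1,r3:-6,r4:8,r5:16
c13: CDB Mul2=-8; issue SUB r4<-Add1 | r0:4,r1:-4,r2:Mul1,r3:-6,r4:Add1,r5:16
c14: issue SUB r2<-Add2 | r0:4,r1:-4,r2:Add2,r3:-6,r4:Add1,r5:16
c15: - | r0:4,r1:-4,r2:Add2,r3:-6,r4:Add1,r5:16
c16: CDB Add1=20 | r0:4,r1:-4,r2:Add2,r3:-6,r4:20,r5:16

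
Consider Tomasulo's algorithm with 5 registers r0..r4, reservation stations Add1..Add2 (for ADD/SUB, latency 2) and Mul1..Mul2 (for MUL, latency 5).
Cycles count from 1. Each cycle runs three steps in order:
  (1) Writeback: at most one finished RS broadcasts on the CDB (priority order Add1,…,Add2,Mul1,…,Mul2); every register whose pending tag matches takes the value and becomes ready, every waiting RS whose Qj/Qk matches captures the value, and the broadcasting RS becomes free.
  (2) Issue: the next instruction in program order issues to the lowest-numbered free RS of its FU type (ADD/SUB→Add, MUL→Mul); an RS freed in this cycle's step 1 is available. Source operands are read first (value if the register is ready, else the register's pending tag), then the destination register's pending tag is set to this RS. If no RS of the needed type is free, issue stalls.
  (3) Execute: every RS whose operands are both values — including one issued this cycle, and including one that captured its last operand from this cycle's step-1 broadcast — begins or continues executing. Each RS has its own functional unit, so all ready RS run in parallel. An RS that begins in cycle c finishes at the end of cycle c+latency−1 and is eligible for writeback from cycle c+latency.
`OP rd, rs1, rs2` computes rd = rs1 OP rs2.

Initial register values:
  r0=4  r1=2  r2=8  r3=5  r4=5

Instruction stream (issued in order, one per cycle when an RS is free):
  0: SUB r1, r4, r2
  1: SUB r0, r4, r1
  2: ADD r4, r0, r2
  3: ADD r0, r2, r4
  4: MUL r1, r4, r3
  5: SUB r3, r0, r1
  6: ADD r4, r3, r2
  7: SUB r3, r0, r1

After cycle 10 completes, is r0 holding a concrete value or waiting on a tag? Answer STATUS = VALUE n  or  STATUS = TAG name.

cycle 1: issue SUB r1<-Add1 // r0:4,r1:Add1,r2:8,r3:5,r4:5
cycle 2: issue SUB r0<-Add2 // r0:Add2,r1:Add1,r2:8,r3:5,r4:5
cycle 3: CDB Add1=-3; issue ADD r4<-Add1 // r0:Add2,r1:-3,r2:8,r3:5,r4:Add1
cycle 4: stall // r0:Add2,r1:-3,r2:8,r3:5,r4:Add1
cycle 5: CDB Add2=8; issue ADD r0<-Add2 // r0:Add2,r1:-3,r2:8,r3:5,r4:Add1
cycle 6: issue MUL r1<-Mul1 // r0:Add2,r1:Mul1,r2:8,r3:5,r4:Add1
cycle 7: CDB Add1=16; issue SUB r3<-Add1 // r0:Add2,r1:Mul1,r2:8,r3:Add1,r4:16
cycle 8: stall // r0:Add2,r1:Mul1,r2:8,r3:Add1,r4:16
cycle 9: CDB Add2=24; issue ADD r4<-Add2 // r0:24,r1:Mul1,r2:8,r3:Add1,r4:Add2
cycle 10: stall // r0:24,r1:Mul1,r2:8,r3:Add1,r4:Add2

STATUS = VALUE 24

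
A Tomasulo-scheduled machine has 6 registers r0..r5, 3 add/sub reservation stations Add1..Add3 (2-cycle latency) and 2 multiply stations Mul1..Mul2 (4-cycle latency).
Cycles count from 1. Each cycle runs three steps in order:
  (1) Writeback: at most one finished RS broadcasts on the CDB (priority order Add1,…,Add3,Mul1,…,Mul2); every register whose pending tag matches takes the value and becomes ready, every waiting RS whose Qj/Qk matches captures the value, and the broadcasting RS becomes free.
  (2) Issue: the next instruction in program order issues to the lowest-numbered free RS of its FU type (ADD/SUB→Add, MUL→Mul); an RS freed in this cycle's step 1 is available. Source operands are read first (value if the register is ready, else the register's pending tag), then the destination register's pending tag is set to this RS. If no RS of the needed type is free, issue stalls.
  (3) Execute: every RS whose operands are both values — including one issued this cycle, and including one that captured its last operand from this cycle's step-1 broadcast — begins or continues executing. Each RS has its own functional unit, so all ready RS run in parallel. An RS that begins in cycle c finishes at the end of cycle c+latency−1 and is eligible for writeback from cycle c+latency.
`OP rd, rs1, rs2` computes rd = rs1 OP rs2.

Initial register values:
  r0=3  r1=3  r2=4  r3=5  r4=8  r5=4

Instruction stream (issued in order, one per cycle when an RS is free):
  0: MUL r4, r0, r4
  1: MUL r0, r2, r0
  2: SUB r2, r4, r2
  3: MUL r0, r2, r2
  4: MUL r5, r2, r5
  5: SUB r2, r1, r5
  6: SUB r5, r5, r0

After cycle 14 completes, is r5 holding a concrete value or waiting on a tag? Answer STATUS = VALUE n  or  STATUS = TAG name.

STATUS = TAG Add2

  c1: issue MUL r4<-Mul1  regs: r0:3,r1:3,r2:4,r3:5,r4:Mul1,r5:4
  c2: issue MUL r0<-Mul2  regs: r0:Mul2,r1:3,r2:4,r3:5,r4:Mul1,r5:4
  c3: issue SUB r2<-Add1  regs: r0:Mul2,r1:3,r2:Add1,r3:5,r4:Mul1,r5:4
  c4: stall  regs: r0:Mul2,r1:3,r2:Add1,r3:5,r4:Mul1,r5:4
  c5: CDB Mul1=24; issue MUL r0<-Mul1  regs: r0:Mul1,r1:3,r2:Add1,r3:5,r4:24,r5:4
  c6: CDB Mul2=12; issue MUL r5<-Mul2  regs: r0:Mul1,r1:3,r2:Add1,r3:5,r4:24,r5:Mul2
  c7: CDB Add1=20; issue SUB r2<-Add1  regs: r0:Mul1,r1:3,r2:Add1,r3:5,r4:24,r5:Mul2
  c8: issue SUB r5<-Add2  regs: r0:Mul1,r1:3,r2:Add1,r3:5,r4:24,r5:Add2
  c9: -  regs: r0:Mul1,r1:3,r2:Add1,r3:5,r4:24,r5:Add2
  c10: -  regs: r0:Mul1,r1:3,r2:Add1,r3:5,r4:24,r5:Add2
  c11: CDB Mul1=400  regs: r0:400,r1:3,r2:Add1,r3:5,r4:24,r5:Add2
  c12: CDB Mul2=80  regs: r0:400,r1:3,r2:Add1,r3:5,r4:24,r5:Add2
  c13: -  regs: r0:400,r1:3,r2:Add1,r3:5,r4:24,r5:Add2
  c14: CDB Add1=-77  regs: r0:400,r1:3,r2:-77,r3:5,r4:24,r5:Add2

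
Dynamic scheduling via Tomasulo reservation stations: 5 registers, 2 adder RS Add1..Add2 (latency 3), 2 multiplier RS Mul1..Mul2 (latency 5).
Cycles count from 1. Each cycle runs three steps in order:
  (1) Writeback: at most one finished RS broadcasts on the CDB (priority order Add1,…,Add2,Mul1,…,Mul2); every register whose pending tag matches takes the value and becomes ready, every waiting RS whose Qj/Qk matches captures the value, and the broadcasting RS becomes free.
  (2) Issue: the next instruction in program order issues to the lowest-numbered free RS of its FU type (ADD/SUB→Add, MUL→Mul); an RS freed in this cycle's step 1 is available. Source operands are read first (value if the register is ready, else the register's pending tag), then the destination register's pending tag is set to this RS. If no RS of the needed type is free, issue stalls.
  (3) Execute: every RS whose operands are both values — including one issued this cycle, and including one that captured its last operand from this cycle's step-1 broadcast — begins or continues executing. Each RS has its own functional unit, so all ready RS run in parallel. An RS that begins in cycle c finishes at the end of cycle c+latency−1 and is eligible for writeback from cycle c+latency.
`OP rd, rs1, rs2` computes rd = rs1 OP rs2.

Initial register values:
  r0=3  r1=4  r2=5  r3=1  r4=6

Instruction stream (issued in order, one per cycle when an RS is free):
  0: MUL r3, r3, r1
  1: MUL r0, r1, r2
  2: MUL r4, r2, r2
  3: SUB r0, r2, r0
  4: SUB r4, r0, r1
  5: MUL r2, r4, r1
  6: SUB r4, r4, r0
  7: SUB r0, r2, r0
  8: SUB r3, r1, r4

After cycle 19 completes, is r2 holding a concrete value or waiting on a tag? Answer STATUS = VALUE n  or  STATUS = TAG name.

c1: issue MUL r3<-Mul1 | r0:3,r1:4,r2:5,r3:Mul1,r4:6
c2: issue MUL r0<-Mul2 | r0:Mul2,r1:4,r2:5,r3:Mul1,r4:6
c3: stall | r0:Mul2,r1:4,r2:5,r3:Mul1,r4:6
c4: stall | r0:Mul2,r1:4,r2:5,r3:Mul1,r4:6
c5: stall | r0:Mul2,r1:4,r2:5,r3:Mul1,r4:6
c6: CDB Mul1=4; issue MUL r4<-Mul1 | r0:Mul2,r1:4,r2:5,r3:4,r4:Mul1
c7: CDB Mul2=20; issue SUB r0<-Add1 | r0:Add1,r1:4,r2:5,r3:4,r4:Mul1
c8: issue SUB r4<-Add2 | r0:Add1,r1:4,r2:5,r3:4,r4:Add2
c9: issue MUL r2<-Mul2 | r0:Add1,r1:4,r2:Mul2,r3:4,r4:Add2
c10: CDB Add1=-15; issue SUB r4<-Add1 | r0:-15,r1:4,r2:Mul2,r3:4,r4:Add1
c11: CDB Mul1=25; stall | r0:-15,r1:4,r2:Mul2,r3:4,r4:Add1
c12: stall | r0:-15,r1:4,r2:Mul2,r3:4,r4:Add1
c13: CDB Add2=-19; issue SUB r0<-Add2 | r0:Add2,r1:4,r2:Mul2,r3:4,r4:Add1
c14: stall | r0:Add2,r1:4,r2:Mul2,r3:4,r4:Add1
c15: stall | r0:Add2,r1:4,r2:Mul2,r3:4,r4:Add1
c16: CDB Add1=-4; issue SUB r3<-Add1 | r0:Add2,r1:4,r2:Mul2,r3:Add1,r4:-4
c17: - | r0:Add2,r1:4,r2:Mul2,r3:Add1,r4:-4
c18: CDB Mul2=-76 | r0:Add2,r1:4,r2:-76,r3:Add1,r4:-4
c19: CDB Add1=8 | r0:Add2,r1:4,r2:-76,r3:8,r4:-4

STATUS = VALUE -76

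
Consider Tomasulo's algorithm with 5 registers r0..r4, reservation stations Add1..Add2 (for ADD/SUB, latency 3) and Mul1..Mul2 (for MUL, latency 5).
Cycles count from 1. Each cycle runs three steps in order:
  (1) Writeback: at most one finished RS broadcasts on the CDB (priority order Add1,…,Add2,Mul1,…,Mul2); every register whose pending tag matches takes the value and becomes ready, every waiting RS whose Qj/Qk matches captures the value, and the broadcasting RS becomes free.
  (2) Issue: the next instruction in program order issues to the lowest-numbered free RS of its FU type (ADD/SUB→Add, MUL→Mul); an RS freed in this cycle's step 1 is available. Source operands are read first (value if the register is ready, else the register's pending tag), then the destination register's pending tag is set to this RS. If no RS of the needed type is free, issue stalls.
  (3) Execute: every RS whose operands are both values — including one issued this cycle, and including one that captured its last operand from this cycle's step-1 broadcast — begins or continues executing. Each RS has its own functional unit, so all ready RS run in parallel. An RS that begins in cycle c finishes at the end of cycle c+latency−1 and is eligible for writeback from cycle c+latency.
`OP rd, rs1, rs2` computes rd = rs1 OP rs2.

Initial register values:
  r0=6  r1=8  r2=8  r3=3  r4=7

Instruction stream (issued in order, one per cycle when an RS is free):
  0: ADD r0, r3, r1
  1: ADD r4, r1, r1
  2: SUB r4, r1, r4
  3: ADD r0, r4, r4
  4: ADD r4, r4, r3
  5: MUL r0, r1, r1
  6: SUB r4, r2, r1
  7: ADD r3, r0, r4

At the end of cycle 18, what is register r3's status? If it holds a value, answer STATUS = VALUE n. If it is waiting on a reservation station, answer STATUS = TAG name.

c1: issue ADD r0<-Add1 | r0:Add1,r1:8,r2:8,r3:3,r4:7
c2: issue ADD r4<-Add2 | r0:Add1,r1:8,r2:8,r3:3,r4:Add2
c3: stall | r0:Add1,r1:8,r2:8,r3:3,r4:Add2
c4: CDB Add1=11; issue SUB r4<-Add1 | r0:11,r1:8,r2:8,r3:3,r4:Add1
c5: CDB Add2=16; issue ADD r0<-Add2 | r0:Add2,r1:8,r2:8,r3:3,r4:Add1
c6: stall | r0:Add2,r1:8,r2:8,r3:3,r4:Add1
c7: stall | r0:Add2,r1:8,r2:8,r3:3,r4:Add1
c8: CDB Add1=-8; issue ADD r4<-Add1 | r0:Add2,r1:8,r2:8,r3:3,r4:Add1
c9: issue MUL r0<-Mul1 | r0:Mul1,r1:8,r2:8,r3:3,r4:Add1
c10: stall | r0:Mul1,r1:8,r2:8,r3:3,r4:Add1
c11: CDB Add1=-5; issue SUB r4<-Add1 | r0:Mul1,r1:8,r2:8,r3:3,r4:Add1
c12: CDB Add2=-16; issue ADD r3<-Add2 | r0:Mul1,r1:8,r2:8,r3:Add2,r4:Add1
c13: - | r0:Mul1,r1:8,r2:8,r3:Add2,r4:Add1
c14: CDB Add1=0 | r0:Mul1,r1:8,r2:8,r3:Add2,r4:0
c15: CDB Mul1=64 | r0:64,r1:8,r2:8,r3:Add2,r4:0
c16: - | r0:64,r1:8,r2:8,r3:Add2,r4:0
c17: - | r0:64,r1:8,r2:8,r3:Add2,r4:0
c18: CDB Add2=64 | r0:64,r1:8,r2:8,r3:64,r4:0

STATUS = VALUE 64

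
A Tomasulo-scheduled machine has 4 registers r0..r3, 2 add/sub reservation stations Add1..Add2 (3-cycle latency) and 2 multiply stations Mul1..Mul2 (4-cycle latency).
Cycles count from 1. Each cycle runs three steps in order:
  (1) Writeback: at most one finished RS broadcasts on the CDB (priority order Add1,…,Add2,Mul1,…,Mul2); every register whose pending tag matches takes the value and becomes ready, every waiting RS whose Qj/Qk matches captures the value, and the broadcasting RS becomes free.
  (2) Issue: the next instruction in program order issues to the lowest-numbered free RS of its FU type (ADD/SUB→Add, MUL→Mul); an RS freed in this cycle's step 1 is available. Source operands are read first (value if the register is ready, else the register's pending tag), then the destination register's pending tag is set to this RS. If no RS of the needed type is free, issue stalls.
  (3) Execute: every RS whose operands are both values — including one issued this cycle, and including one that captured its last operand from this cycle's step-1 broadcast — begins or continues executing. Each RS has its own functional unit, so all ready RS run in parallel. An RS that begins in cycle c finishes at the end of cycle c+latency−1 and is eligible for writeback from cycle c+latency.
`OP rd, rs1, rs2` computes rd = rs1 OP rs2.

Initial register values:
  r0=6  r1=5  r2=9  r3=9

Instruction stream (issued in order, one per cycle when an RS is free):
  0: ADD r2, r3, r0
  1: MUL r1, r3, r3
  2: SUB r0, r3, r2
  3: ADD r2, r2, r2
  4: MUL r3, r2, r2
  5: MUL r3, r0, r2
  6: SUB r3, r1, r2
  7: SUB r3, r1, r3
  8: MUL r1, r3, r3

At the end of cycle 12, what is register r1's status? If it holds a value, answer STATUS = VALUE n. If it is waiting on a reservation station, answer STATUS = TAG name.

c1: issue ADD r2<-Add1 | r0:6,r1:5,r2:Add1,r3:9
c2: issue MUL r1<-Mul1 | r0:6,r1:Mul1,r2:Add1,r3:9
c3: issue SUB r0<-Add2 | r0:Add2,r1:Mul1,r2:Add1,r3:9
c4: CDB Add1=15; issue ADD r2<-Add1 | r0:Add2,r1:Mul1,r2:Add1,r3:9
c5: issue MUL r3<-Mul2 | r0:Add2,r1:Mul1,r2:Add1,r3:Mul2
c6: CDB Mul1=81; issue MUL r3<-Mul1 | r0:Add2,r1:81,r2:Add1,r3:Mul1
c7: CDB Add1=30; issue SUB r3<-Add1 | r0:Add2,r1:81,r2:30,r3:Add1
c8: CDB Add2=-6; issue SUB r3<-Add2 | r0:-6,r1:81,r2:30,r3:Add2
c9: stall | r0:-6,r1:81,r2:30,r3:Add2
c10: CDB Add1=51; stall | r0:-6,r1:81,r2:30,r3:Add2
c11: CDB Mul2=900; issue MUL r1<-Mul2 | r0:-6,r1:Mul2,r2:30,r3:Add2
c12: CDB Mul1=-180 | r0:-6,r1:Mul2,r2:30,r3:Add2

STATUS = TAG Mul2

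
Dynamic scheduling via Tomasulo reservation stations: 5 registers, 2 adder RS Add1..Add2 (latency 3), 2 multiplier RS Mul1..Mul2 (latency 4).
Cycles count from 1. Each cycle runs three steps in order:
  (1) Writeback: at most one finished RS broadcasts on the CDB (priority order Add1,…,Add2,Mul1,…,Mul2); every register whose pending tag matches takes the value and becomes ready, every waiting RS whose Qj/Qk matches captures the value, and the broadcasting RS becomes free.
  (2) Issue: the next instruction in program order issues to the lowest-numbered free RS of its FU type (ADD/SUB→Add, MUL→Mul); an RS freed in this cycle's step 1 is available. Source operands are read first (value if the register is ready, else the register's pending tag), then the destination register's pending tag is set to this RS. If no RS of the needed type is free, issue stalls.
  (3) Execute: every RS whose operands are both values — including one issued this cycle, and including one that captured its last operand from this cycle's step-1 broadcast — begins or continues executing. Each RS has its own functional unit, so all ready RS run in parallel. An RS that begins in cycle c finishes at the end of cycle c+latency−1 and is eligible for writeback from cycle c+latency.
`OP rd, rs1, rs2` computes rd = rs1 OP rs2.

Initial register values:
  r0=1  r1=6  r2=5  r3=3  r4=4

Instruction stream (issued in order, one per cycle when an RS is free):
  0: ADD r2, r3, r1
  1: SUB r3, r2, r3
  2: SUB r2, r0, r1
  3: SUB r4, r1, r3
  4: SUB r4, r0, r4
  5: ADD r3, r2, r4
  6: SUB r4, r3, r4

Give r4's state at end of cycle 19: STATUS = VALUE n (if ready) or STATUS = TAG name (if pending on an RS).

STATUS = TAG Add2

cycle 1: issue ADD r2<-Add1 // r0:1,r1:6,r2:Add1,r3:3,r4:4
cycle 2: issue SUB r3<-Add2 // r0:1,r1:6,r2:Add1,r3:Add2,r4:4
cycle 3: stall // r0:1,r1:6,r2:Add1,r3:Add2,r4:4
cycle 4: CDB Add1=9; issue SUB r2<-Add1 // r0:1,r1:6,r2:Add1,r3:Add2,r4:4
cycle 5: stall // r0:1,r1:6,r2:Add1,r3:Add2,r4:4
cycle 6: stall // r0:1,r1:6,r2:Add1,r3:Add2,r4:4
cycle 7: CDB Add1=-5; issue SUB r4<-Add1 // r0:1,r1:6,r2:-5,r3:Add2,r4:Add1
cycle 8: CDB Add2=6; issue SUB r4<-Add2 // r0:1,r1:6,r2:-5,r3:6,r4:Add2
cycle 9: stall // r0:1,r1:6,r2:-5,r3:6,r4:Add2
cycle 10: stall // r0:1,r1:6,r2:-5,r3:6,r4:Add2
cycle 11: CDB Add1=0; issue ADD r3<-Add1 // r0:1,r1:6,r2:-5,r3:Add1,r4:Add2
cycle 12: stall // r0:1,r1:6,r2:-5,r3:Add1,r4:Add2
cycle 13: stall // r0:1,r1:6,r2:-5,r3:Add1,r4:Add2
cycle 14: CDB Add2=1; issue SUB r4<-Add2 // r0:1,r1:6,r2:-5,r3:Add1,r4:Add2
cycle 15: - // r0:1,r1:6,r2:-5,r3:Add1,r4:Add2
cycle 16: - // r0:1,r1:6,r2:-5,r3:Add1,r4:Add2
cycle 17: CDB Add1=-4 // r0:1,r1:6,r2:-5,r3:-4,r4:Add2
cycle 18: - // r0:1,r1:6,r2:-5,r3:-4,r4:Add2
cycle 19: - // r0:1,r1:6,r2:-5,r3:-4,r4:Add2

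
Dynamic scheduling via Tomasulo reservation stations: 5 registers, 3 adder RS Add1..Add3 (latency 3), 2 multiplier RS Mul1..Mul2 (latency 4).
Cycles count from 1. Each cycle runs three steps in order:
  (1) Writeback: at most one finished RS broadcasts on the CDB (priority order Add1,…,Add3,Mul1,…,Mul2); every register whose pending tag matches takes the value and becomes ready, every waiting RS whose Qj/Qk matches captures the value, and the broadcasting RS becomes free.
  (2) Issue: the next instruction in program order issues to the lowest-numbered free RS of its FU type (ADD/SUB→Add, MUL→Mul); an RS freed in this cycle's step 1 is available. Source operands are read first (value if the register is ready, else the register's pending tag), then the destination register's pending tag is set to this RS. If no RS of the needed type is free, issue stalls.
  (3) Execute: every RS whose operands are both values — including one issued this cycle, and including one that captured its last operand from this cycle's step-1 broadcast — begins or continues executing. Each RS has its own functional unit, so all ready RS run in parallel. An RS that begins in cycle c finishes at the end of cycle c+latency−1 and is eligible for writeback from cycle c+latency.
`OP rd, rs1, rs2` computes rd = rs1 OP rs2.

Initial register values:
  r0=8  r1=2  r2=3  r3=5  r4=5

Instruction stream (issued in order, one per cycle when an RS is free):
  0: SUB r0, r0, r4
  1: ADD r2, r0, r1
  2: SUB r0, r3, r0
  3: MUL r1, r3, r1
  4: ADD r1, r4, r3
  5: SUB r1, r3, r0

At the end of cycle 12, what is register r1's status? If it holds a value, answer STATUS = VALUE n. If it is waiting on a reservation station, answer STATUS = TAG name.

c1: issue SUB r0<-Add1 | r0:Add1,r1:2,r2:3,r3:5,r4:5
c2: issue ADD r2<-Add2 | r0:Add1,r1:2,r2:Add2,r3:5,r4:5
c3: issue SUB r0<-Add3 | r0:Add3,r1:2,r2:Add2,r3:5,r4:5
c4: CDB Add1=3; issue MUL r1<-Mul1 | r0:Add3,r1:Mul1,r2:Add2,r3:5,r4:5
c5: issue ADD r1<-Add1 | r0:Add3,r1:Add1,r2:Add2,r3:5,r4:5
c6: stall | r0:Add3,r1:Add1,r2:Add2,r3:5,r4:5
c7: CDB Add2=5; issue SUB r1<-Add2 | r0:Add3,r1:Add2,r2:5,r3:5,r4:5
c8: CDB Add1=10 | r0:Add3,r1:Add2,r2:5,r3:5,r4:5
c9: CDB Add3=2 | r0:2,r1:Add2,r2:5,r3:5,r4:5
c10: CDB Mul1=10 | r0:2,r1:Add2,r2:5,r3:5,r4:5
c11: - | r0:2,r1:Add2,r2:5,r3:5,r4:5
c12: CDB Add2=3 | r0:2,r1:3,r2:5,r3:5,r4:5

STATUS = VALUE 3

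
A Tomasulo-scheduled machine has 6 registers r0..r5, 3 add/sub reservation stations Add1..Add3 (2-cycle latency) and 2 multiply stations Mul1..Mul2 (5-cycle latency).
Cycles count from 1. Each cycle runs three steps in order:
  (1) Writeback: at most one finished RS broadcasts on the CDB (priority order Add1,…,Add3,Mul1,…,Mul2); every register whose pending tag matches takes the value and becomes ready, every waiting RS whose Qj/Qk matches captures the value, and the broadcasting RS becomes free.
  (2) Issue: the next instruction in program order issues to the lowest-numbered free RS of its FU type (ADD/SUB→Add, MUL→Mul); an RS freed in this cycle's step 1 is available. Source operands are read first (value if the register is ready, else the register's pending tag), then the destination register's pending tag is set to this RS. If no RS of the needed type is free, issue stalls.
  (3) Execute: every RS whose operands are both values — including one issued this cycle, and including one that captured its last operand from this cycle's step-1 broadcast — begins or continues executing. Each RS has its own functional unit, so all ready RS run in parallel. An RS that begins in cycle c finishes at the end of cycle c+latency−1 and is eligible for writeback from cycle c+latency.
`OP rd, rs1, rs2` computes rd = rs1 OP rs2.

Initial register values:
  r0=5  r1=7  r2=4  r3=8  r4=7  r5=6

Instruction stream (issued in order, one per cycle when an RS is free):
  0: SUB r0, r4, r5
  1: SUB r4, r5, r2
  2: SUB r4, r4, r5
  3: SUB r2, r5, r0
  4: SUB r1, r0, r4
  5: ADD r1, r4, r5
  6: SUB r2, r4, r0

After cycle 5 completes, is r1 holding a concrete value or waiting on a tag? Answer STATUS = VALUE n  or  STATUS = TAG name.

cycle 1: issue SUB r0<-Add1 // r0:Add1,r1:7,r2:4,r3:8,r4:7,r5:6
cycle 2: issue SUB r4<-Add2 // r0:Add1,r1:7,r2:4,r3:8,r4:Add2,r5:6
cycle 3: CDB Add1=1; issue SUB r4<-Add1 // r0:1,r1:7,r2:4,r3:8,r4:Add1,r5:6
cycle 4: CDB Add2=2; issue SUB r2<-Add2 // r0:1,r1:7,r2:Add2,r3:8,r4:Add1,r5:6
cycle 5: issue SUB r1<-Add3 // r0:1,r1:Add3,r2:Add2,r3:8,r4:Add1,r5:6

STATUS = TAG Add3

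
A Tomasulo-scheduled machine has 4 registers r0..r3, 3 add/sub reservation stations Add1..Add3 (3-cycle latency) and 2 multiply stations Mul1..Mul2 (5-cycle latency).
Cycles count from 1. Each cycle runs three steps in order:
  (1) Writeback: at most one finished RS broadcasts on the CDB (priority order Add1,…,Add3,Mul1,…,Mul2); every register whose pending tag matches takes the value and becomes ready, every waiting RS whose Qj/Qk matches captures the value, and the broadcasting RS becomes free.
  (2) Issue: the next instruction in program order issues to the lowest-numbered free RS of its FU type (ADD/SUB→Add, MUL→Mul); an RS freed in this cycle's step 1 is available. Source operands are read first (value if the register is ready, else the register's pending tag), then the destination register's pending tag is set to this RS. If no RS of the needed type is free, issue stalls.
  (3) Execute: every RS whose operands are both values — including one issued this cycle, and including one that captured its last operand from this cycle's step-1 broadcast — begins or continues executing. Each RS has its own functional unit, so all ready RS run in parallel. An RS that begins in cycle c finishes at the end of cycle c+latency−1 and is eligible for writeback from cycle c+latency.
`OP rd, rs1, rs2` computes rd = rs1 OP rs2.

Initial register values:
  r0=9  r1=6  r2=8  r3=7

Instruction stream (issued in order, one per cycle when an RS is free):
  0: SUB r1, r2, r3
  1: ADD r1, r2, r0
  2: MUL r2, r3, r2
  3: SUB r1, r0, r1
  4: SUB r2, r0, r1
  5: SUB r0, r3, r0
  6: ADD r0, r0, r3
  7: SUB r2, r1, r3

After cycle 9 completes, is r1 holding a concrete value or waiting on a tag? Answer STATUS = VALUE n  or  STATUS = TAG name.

  c1: issue SUB r1<-Add1  regs: r0:9,r1:Add1,r2:8,r3:7
  c2: issue ADD r1<-Add2  regs: r0:9,r1:Add2,r2:8,r3:7
  c3: issue MUL r2<-Mul1  regs: r0:9,r1:Add2,r2:Mul1,r3:7
  c4: CDB Add1=1; issue SUB r1<-Add1  regs: r0:9,r1:Add1,r2:Mul1,r3:7
  c5: CDB Add2=17; issue SUB r2<-Add2  regs: r0:9,r1:Add1,r2:Add2,r3:7
  c6: issue SUB r0<-Add3  regs: r0:Add3,r1:Add1,r2:Add2,r3:7
  c7: stall  regs: r0:Add3,r1:Add1,r2:Add2,r3:7
  c8: CDB Add1=-8; issue ADD r0<-Add1  regs: r0:Add1,r1:-8,r2:Add2,r3:7
  c9: CDB Add3=-2; issue SUB r2<-Add3  regs: r0:Add1,r1:-8,r2:Add3,r3:7

STATUS = VALUE -8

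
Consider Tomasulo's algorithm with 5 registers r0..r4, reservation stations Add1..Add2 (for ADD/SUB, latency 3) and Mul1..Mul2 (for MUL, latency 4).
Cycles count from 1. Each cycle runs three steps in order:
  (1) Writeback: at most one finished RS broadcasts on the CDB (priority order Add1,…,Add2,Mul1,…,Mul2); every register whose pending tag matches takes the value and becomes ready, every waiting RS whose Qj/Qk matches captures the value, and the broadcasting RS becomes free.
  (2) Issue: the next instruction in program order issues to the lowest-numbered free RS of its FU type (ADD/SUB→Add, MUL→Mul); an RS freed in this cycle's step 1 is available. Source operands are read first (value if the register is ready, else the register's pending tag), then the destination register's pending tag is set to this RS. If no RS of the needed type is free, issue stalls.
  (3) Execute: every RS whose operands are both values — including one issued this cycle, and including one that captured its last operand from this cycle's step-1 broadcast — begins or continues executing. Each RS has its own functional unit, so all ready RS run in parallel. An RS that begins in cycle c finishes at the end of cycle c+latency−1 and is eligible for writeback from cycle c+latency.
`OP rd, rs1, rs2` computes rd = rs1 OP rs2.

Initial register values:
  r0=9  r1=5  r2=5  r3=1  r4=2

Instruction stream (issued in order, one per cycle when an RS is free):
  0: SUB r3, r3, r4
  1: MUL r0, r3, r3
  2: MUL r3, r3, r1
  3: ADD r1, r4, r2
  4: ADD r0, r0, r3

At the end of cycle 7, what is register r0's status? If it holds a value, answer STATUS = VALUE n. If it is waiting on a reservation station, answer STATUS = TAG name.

  c1: issue SUB r3<-Add1  regs: r0:9,r1:5,r2:5,r3:Add1,r4:2
  c2: issue MUL r0<-Mul1  regs: r0:Mul1,r1:5,r2:5,r3:Add1,r4:2
  c3: issue MUL r3<-Mul2  regs: r0:Mul1,r1:5,r2:5,r3:Mul2,r4:2
  c4: CDB Add1=-1; issue ADD r1<-Add1  regs: r0:Mul1,r1:Add1,r2:5,r3:Mul2,r4:2
  c5: issue ADD r0<-Add2  regs: r0:Add2,r1:Add1,r2:5,r3:Mul2,r4:2
  c6: -  regs: r0:Add2,r1:Add1,r2:5,r3:Mul2,r4:2
  c7: CDB Add1=7  regs: r0:Add2,r1:7,r2:5,r3:Mul2,r4:2

STATUS = TAG Add2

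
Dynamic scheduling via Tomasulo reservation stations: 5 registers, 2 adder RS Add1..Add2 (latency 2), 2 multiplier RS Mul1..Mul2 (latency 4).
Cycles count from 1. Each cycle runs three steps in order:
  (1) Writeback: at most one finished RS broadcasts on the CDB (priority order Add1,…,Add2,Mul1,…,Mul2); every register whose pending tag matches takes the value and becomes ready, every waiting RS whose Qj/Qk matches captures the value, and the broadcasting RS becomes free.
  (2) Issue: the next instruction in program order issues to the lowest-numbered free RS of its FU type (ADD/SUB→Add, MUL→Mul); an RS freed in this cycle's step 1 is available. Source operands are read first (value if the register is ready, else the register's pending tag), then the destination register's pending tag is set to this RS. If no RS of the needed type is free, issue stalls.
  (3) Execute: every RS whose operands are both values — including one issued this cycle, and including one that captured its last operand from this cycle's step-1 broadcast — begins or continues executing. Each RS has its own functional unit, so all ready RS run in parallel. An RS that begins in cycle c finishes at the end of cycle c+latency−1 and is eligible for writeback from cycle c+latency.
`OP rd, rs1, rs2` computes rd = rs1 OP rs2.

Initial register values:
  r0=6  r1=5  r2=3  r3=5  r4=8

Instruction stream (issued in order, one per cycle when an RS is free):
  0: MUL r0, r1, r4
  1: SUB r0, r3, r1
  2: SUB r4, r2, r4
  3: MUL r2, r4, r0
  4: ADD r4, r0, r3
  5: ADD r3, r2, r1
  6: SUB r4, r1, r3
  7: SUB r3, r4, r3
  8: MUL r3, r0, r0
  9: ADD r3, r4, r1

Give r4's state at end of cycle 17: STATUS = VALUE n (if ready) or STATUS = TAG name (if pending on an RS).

c1: issue MUL r0<-Mul1 | r0:Mul1,r1:5,r2:3,r3:5,r4:8
c2: issue SUB r0<-Add1 | r0:Add1,r1:5,r2:3,r3:5,r4:8
c3: issue SUB r4<-Add2 | r0:Add1,r1:5,r2:3,r3:5,r4:Add2
c4: CDB Add1=0; issue MUL r2<-Mul2 | r0:0,r1:5,r2:Mul2,r3:5,r4:Add2
c5: CDB Add2=-5; issue ADD r4<-Add1 | r0:0,r1:5,r2:Mul2,r3:5,r4:Add1
c6: CDB Mul1=40; issue ADD r3<-Add2 | r0:0,r1:5,r2:Mul2,r3:Add2,r4:Add1
c7: CDB Add1=5; issue SUB r4<-Add1 | r0:0,r1:5,r2:Mul2,r3:Add2,r4:Add1
c8: stall | r0:0,r1:5,r2:Mul2,r3:Add2,r4:Add1
c9: CDB Mul2=0; stall | r0:0,r1:5,r2:0,r3:Add2,r4:Add1
c10: stall | r0:0,r1:5,r2:0,r3:Add2,r4:Add1
c11: CDB Add2=5; issue SUB r3<-Add2 | r0:0,r1:5,r2:0,r3:Add2,r4:Add1
c12: issue MUL r3<-Mul1 | r0:0,r1:5,r2:0,r3:Mul1,r4:Add1
c13: CDB Add1=0; issue ADD r3<-Add1 | r0:0,r1:5,r2:0,r3:Add1,r4:0
c14: - | r0:0,r1:5,r2:0,r3:Add1,r4:0
c15: CDB Add1=5 | r0:0,r1:5,r2:0,r3:5,r4:0
c16: CDB Add2=-5 | r0:0,r1:5,r2:0,r3:5,r4:0
c17: CDB Mul1=0 | r0:0,r1:5,r2:0,r3:5,r4:0

STATUS = VALUE 0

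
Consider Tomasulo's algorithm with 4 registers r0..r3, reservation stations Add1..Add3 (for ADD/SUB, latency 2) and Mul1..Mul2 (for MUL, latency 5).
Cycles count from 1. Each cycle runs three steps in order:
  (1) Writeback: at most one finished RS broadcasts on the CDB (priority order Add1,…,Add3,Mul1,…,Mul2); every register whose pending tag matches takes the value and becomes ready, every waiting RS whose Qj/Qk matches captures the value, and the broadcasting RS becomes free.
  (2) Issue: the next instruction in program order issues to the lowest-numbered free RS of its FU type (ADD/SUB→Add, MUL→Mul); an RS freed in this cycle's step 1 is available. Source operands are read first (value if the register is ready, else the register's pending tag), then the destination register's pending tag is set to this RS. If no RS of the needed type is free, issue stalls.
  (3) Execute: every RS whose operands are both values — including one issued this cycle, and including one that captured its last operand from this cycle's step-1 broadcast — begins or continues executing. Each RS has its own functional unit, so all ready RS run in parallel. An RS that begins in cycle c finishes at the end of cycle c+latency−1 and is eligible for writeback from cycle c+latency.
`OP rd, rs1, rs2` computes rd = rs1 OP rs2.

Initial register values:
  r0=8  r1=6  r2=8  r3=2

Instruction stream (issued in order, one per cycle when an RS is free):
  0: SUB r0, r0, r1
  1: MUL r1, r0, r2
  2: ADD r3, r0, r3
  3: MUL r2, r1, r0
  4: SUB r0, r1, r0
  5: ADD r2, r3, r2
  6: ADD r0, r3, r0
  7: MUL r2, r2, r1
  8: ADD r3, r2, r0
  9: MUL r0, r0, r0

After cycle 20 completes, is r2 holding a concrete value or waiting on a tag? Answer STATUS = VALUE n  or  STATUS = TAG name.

STATUS = VALUE 576

cycle 1: issue SUB r0<-Add1 // r0:Add1,r1:6,r2:8,r3:2
cycle 2: issue MUL r1<-Mul1 // r0:Add1,r1:Mul1,r2:8,r3:2
cycle 3: CDB Add1=2; issue ADD r3<-Add1 // r0:2,r1:Mul1,r2:8,r3:Add1
cycle 4: issue MUL r2<-Mul2 // r0:2,r1:Mul1,r2:Mul2,r3:Add1
cycle 5: CDB Add1=4; issue SUB r0<-Add1 // r0:Add1,r1:Mul1,r2:Mul2,r3:4
cycle 6: issue ADD r2<-Add2 // r0:Add1,r1:Mul1,r2:Add2,r3:4
cycle 7: issue ADD r0<-Add3 // r0:Add3,r1:Mul1,r2:Add2,r3:4
cycle 8: CDB Mul1=16; issue MUL r2<-Mul1 // r0:Add3,r1:16,r2:Mul1,r3:4
cycle 9: stall // r0:Add3,r1:16,r2:Mul1,r3:4
cycle 10: CDB Add1=14; issue ADD r3<-Add1 // r0:Add3,r1:16,r2:Mul1,r3:Add1
cycle 11: stall // r0:Add3,r1:16,r2:Mul1,r3:Add1
cycle 12: CDB Add3=18; stall // r0:18,r1:16,r2:Mul1,r3:Add1
cycle 13: CDB Mul2=32; issue MUL r0<-Mul2 // r0:Mul2,r1:16,r2:Mul1,r3:Add1
cycle 14: - // r0:Mul2,r1:16,r2:Mul1,r3:Add1
cycle 15: CDB Add2=36 // r0:Mul2,r1:16,r2:Mul1,r3:Add1
cycle 16: - // r0:Mul2,r1:16,r2:Mul1,r3:Add1
cycle 17: - // r0:Mul2,r1:16,r2:Mul1,r3:Add1
cycle 18: CDB Mul2=324 // r0:324,r1:16,r2:Mul1,r3:Add1
cycle 19: - // r0:324,r1:16,r2:Mul1,r3:Add1
cycle 20: CDB Mul1=576 // r0:324,r1:16,r2:576,r3:Add1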